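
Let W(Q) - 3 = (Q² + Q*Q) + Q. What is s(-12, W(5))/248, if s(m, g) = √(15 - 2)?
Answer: √13/248 ≈ 0.014539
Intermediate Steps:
W(Q) = 3 + Q + 2*Q² (W(Q) = 3 + ((Q² + Q*Q) + Q) = 3 + ((Q² + Q²) + Q) = 3 + (2*Q² + Q) = 3 + (Q + 2*Q²) = 3 + Q + 2*Q²)
s(m, g) = √13
s(-12, W(5))/248 = √13/248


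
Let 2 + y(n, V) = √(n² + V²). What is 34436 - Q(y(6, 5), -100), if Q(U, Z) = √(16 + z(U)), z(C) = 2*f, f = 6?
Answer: 34436 - 2*√7 ≈ 34431.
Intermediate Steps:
z(C) = 12 (z(C) = 2*6 = 12)
y(n, V) = -2 + √(V² + n²) (y(n, V) = -2 + √(n² + V²) = -2 + √(V² + n²))
Q(U, Z) = 2*√7 (Q(U, Z) = √(16 + 12) = √28 = 2*√7)
34436 - Q(y(6, 5), -100) = 34436 - 2*√7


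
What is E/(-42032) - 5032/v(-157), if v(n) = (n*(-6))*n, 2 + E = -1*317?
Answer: 129341605/3108140304 ≈ 0.041614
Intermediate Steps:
E = -319 (E = -2 - 1*317 = -2 - 317 = -319)
v(n) = -6*n² (v(n) = (-6*n)*n = -6*n²)
E/(-42032) - 5032/v(-157) = -319/(-42032) - 5032/((-6*(-157)²)) = -319*(-1/42032) - 5032/((-6*24649)) = 319/42032 - 5032/(-147894) = 319/42032 - 5032*(-1/147894) = 319/42032 + 2516/73947 = 129341605/3108140304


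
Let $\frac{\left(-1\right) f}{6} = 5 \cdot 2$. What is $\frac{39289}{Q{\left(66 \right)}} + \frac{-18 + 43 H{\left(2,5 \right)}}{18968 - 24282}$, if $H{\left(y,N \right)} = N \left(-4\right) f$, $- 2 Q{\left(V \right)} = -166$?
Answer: $\frac{102250220}{220531} \approx 463.65$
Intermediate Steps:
$f = -60$ ($f = - 6 \cdot 5 \cdot 2 = \left(-6\right) 10 = -60$)
$Q{\left(V \right)} = 83$ ($Q{\left(V \right)} = \left(- \frac{1}{2}\right) \left(-166\right) = 83$)
$H{\left(y,N \right)} = 240 N$ ($H{\left(y,N \right)} = N \left(-4\right) \left(-60\right) = - 4 N \left(-60\right) = 240 N$)
$\frac{39289}{Q{\left(66 \right)}} + \frac{-18 + 43 H{\left(2,5 \right)}}{18968 - 24282} = \frac{39289}{83} + \frac{-18 + 43 \cdot 240 \cdot 5}{18968 - 24282} = 39289 \cdot \frac{1}{83} + \frac{-18 + 43 \cdot 1200}{-5314} = \frac{39289}{83} + \left(-18 + 51600\right) \left(- \frac{1}{5314}\right) = \frac{39289}{83} + 51582 \left(- \frac{1}{5314}\right) = \frac{39289}{83} - \frac{25791}{2657} = \frac{102250220}{220531}$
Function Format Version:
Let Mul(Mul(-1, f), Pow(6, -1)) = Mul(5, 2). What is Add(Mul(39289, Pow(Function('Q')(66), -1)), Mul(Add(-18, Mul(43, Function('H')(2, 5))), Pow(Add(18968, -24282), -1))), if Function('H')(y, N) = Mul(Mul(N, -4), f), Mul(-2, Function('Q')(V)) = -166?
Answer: Rational(102250220, 220531) ≈ 463.65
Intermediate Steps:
f = -60 (f = Mul(-6, Mul(5, 2)) = Mul(-6, 10) = -60)
Function('Q')(V) = 83 (Function('Q')(V) = Mul(Rational(-1, 2), -166) = 83)
Function('H')(y, N) = Mul(240, N) (Function('H')(y, N) = Mul(Mul(N, -4), -60) = Mul(Mul(-4, N), -60) = Mul(240, N))
Add(Mul(39289, Pow(Function('Q')(66), -1)), Mul(Add(-18, Mul(43, Function('H')(2, 5))), Pow(Add(18968, -24282), -1))) = Add(Mul(39289, Pow(83, -1)), Mul(Add(-18, Mul(43, Mul(240, 5))), Pow(Add(18968, -24282), -1))) = Add(Mul(39289, Rational(1, 83)), Mul(Add(-18, Mul(43, 1200)), Pow(-5314, -1))) = Add(Rational(39289, 83), Mul(Add(-18, 51600), Rational(-1, 5314))) = Add(Rational(39289, 83), Mul(51582, Rational(-1, 5314))) = Add(Rational(39289, 83), Rational(-25791, 2657)) = Rational(102250220, 220531)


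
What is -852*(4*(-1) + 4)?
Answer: 0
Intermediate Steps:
-852*(4*(-1) + 4) = -852*(-4 + 4) = -852*0 = 0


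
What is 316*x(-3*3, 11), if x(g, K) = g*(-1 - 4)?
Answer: 14220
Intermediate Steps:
x(g, K) = -5*g (x(g, K) = g*(-5) = -5*g)
316*x(-3*3, 11) = 316*(-(-15)*3) = 316*(-5*(-9)) = 316*45 = 14220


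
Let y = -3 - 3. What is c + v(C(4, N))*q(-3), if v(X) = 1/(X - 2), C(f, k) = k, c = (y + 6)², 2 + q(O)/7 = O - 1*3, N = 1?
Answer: 56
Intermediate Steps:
y = -6
q(O) = -35 + 7*O (q(O) = -14 + 7*(O - 1*3) = -14 + 7*(O - 3) = -14 + 7*(-3 + O) = -14 + (-21 + 7*O) = -35 + 7*O)
c = 0 (c = (-6 + 6)² = 0² = 0)
v(X) = 1/(-2 + X)
c + v(C(4, N))*q(-3) = 0 + (-35 + 7*(-3))/(-2 + 1) = 0 + (-35 - 21)/(-1) = 0 - 1*(-56) = 0 + 56 = 56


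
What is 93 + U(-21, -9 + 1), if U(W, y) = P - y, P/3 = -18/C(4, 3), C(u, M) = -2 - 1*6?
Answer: 431/4 ≈ 107.75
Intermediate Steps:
C(u, M) = -8 (C(u, M) = -2 - 6 = -8)
P = 27/4 (P = 3*(-18/(-8)) = 3*(-18*(-1/8)) = 3*(9/4) = 27/4 ≈ 6.7500)
U(W, y) = 27/4 - y
93 + U(-21, -9 + 1) = 93 + (27/4 - (-9 + 1)) = 93 + (27/4 - 1*(-8)) = 93 + (27/4 + 8) = 93 + 59/4 = 431/4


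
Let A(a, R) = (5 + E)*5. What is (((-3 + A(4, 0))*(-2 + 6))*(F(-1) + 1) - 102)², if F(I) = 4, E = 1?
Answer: 191844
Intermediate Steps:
A(a, R) = 30 (A(a, R) = (5 + 1)*5 = 6*5 = 30)
(((-3 + A(4, 0))*(-2 + 6))*(F(-1) + 1) - 102)² = (((-3 + 30)*(-2 + 6))*(4 + 1) - 102)² = ((27*4)*5 - 102)² = (108*5 - 102)² = (540 - 102)² = 438² = 191844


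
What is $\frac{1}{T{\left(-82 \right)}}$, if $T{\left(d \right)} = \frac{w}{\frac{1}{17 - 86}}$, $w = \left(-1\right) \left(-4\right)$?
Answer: $- \frac{1}{276} \approx -0.0036232$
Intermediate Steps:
$w = 4$
$T{\left(d \right)} = -276$ ($T{\left(d \right)} = \frac{4}{\frac{1}{17 - 86}} = \frac{4}{\frac{1}{-69}} = \frac{4}{- \frac{1}{69}} = 4 \left(-69\right) = -276$)
$\frac{1}{T{\left(-82 \right)}} = \frac{1}{-276} = - \frac{1}{276}$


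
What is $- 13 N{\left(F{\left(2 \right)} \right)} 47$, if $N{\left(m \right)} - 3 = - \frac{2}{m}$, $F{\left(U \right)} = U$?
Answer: $-1222$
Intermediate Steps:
$N{\left(m \right)} = 3 - \frac{2}{m}$
$- 13 N{\left(F{\left(2 \right)} \right)} 47 = - 13 \left(3 - \frac{2}{2}\right) 47 = - 13 \left(3 - 1\right) 47 = \left(-13\right) 2 \cdot 47 = \left(-26\right) 47 = -1222$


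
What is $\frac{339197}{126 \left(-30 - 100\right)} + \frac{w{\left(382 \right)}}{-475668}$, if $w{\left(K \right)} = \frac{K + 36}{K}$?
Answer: $- \frac{428012898823}{20668963770} \approx -20.708$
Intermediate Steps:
$w{\left(K \right)} = \frac{36 + K}{K}$
$\frac{339197}{126 \left(-30 - 100\right)} + \frac{w{\left(382 \right)}}{-475668} = \frac{339197}{126 \left(-30 - 100\right)} + \frac{\frac{1}{382} \left(36 + 382\right)}{-475668} = \frac{339197}{126 \left(-130\right)} + \frac{1}{382} \cdot 418 \left(- \frac{1}{475668}\right) = \frac{339197}{-16380} + \frac{209}{191} \left(- \frac{1}{475668}\right) = 339197 \left(- \frac{1}{16380}\right) - \frac{209}{90852588} = - \frac{339197}{16380} - \frac{209}{90852588} = - \frac{428012898823}{20668963770}$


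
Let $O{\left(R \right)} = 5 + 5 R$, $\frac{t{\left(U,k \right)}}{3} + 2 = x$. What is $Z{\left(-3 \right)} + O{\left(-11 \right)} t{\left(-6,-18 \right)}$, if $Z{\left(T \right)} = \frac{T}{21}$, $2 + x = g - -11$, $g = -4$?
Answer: $- \frac{3151}{7} \approx -450.14$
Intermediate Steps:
$x = 5$ ($x = -2 - -7 = -2 + \left(-4 + 11\right) = -2 + 7 = 5$)
$t{\left(U,k \right)} = 9$ ($t{\left(U,k \right)} = -6 + 3 \cdot 5 = -6 + 15 = 9$)
$Z{\left(T \right)} = \frac{T}{21}$ ($Z{\left(T \right)} = T \frac{1}{21} = \frac{T}{21}$)
$Z{\left(-3 \right)} + O{\left(-11 \right)} t{\left(-6,-18 \right)} = \frac{1}{21} \left(-3\right) + \left(5 + 5 \left(-11\right)\right) 9 = - \frac{1}{7} + \left(5 - 55\right) 9 = - \frac{1}{7} - 450 = - \frac{3151}{7}$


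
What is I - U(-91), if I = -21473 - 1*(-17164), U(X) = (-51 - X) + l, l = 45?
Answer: -4394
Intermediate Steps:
U(X) = -6 - X (U(X) = (-51 - X) + 45 = -6 - X)
I = -4309 (I = -21473 + 17164 = -4309)
I - U(-91) = -4309 - (-6 - 1*(-91)) = -4309 - (-6 + 91) = -4309 - 1*85 = -4309 - 85 = -4394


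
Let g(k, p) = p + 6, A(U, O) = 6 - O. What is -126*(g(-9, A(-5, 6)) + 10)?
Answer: -2016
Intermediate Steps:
g(k, p) = 6 + p
-126*(g(-9, A(-5, 6)) + 10) = -126*((6 + (6 - 1*6)) + 10) = -126*((6 + (6 - 6)) + 10) = -126*((6 + 0) + 10) = -126*(6 + 10) = -126*16 = -2016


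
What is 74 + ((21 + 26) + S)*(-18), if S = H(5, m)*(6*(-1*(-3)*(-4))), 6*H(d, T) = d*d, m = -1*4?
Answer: 4628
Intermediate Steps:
m = -4
H(d, T) = d**2/6 (H(d, T) = (d*d)/6 = d**2/6)
S = -300 (S = ((1/6)*5**2)*(6*(-1*(-3)*(-4))) = ((1/6)*25)*(6*(3*(-4))) = 25*(6*(-12))/6 = (25/6)*(-72) = -300)
74 + ((21 + 26) + S)*(-18) = 74 + ((21 + 26) - 300)*(-18) = 74 + (47 - 300)*(-18) = 74 - 253*(-18) = 74 + 4554 = 4628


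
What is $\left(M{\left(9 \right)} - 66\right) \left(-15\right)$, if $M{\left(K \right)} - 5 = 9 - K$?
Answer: $915$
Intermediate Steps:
$M{\left(K \right)} = 14 - K$ ($M{\left(K \right)} = 5 - \left(-9 + K\right) = 14 - K$)
$\left(M{\left(9 \right)} - 66\right) \left(-15\right) = \left(\left(14 - 9\right) - 66\right) \left(-15\right) = \left(5 - 66\right) \left(-15\right) = \left(-61\right) \left(-15\right) = 915$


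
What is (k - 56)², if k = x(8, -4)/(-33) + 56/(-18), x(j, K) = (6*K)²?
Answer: 57456400/9801 ≈ 5862.3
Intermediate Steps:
x(j, K) = 36*K²
k = -2036/99 (k = (36*(-4)²)/(-33) + 56/(-18) = (36*16)*(-1/33) + 56*(-1/18) = 576*(-1/33) - 28/9 = -192/11 - 28/9 = -2036/99 ≈ -20.566)
(k - 56)² = (-2036/99 - 56)² = (-7580/99)² = 57456400/9801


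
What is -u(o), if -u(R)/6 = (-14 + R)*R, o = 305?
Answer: 532530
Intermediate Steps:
u(R) = -6*R*(-14 + R) (u(R) = -6*(-14 + R)*R = -6*R*(-14 + R))
-u(o) = -6*305*(14 - 1*305) = -6*305*(14 - 305) = -6*305*(-291) = -1*(-532530) = 532530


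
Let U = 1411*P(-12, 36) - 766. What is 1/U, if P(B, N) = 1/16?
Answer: -16/10845 ≈ -0.0014753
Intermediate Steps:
P(B, N) = 1/16
U = -10845/16 (U = 1411*(1/16) - 766 = 1411/16 - 766 = -10845/16 ≈ -677.81)
1/U = 1/(-10845/16) = -16/10845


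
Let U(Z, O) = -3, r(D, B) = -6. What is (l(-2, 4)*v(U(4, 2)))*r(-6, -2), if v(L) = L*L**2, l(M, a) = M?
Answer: -324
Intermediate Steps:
v(L) = L**3
(l(-2, 4)*v(U(4, 2)))*r(-6, -2) = -2*(-3)**3*(-6) = -2*(-27)*(-6) = 54*(-6) = -324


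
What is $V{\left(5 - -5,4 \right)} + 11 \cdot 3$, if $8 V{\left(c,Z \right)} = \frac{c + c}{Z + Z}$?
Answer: $\frac{533}{16} \approx 33.313$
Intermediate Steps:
$V{\left(c,Z \right)} = \frac{c}{8 Z}$ ($V{\left(c,Z \right)} = \frac{\left(c + c\right) \frac{1}{Z + Z}}{8} = \frac{2 c \frac{1}{2 Z}}{8} = \frac{c \frac{1}{Z}}{8} = \frac{c}{8 Z}$)
$V{\left(5 - -5,4 \right)} + 11 \cdot 3 = \frac{5 - -5}{8 \cdot 4} + 11 \cdot 3 = \frac{1}{8} \left(5 + 5\right) \frac{1}{4} + 33 = \frac{1}{8} \cdot 10 \cdot \frac{1}{4} + 33 = \frac{5}{16} + 33 = \frac{533}{16}$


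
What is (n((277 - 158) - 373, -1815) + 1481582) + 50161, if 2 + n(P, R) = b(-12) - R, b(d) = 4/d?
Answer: 4600667/3 ≈ 1.5336e+6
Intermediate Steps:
n(P, R) = -7/3 - R (n(P, R) = -2 + (4/(-12) - R) = -2 + (4*(-1/12) - R) = -2 + (-⅓ - R) = -7/3 - R)
(n((277 - 158) - 373, -1815) + 1481582) + 50161 = ((-7/3 - 1*(-1815)) + 1481582) + 50161 = ((-7/3 + 1815) + 1481582) + 50161 = (5438/3 + 1481582) + 50161 = 4450184/3 + 50161 = 4600667/3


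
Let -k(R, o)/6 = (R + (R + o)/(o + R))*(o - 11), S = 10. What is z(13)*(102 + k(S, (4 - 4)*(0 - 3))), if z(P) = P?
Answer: 10764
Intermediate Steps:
k(R, o) = -6*(1 + R)*(-11 + o) (k(R, o) = -6*(R + (R + o)/(o + R))*(o - 11) = -6*(R + (R + o)/(R + o))*(-11 + o) = -6*(R + 1)*(-11 + o) = -6*(1 + R)*(-11 + o))
z(13)*(102 + k(S, (4 - 4)*(0 - 3))) = 13*(102 + (66 - 6*(4 - 4)*(0 - 3) + 66*10 - 6*10*(4 - 4)*(0 - 3))) = 13*(102 + (66 - 0*(-3) + 660 - 6*10*0*(-3))) = 13*(102 + (66 - 6*0 + 660 - 6*10*0)) = 13*(102 + (66 + 0 + 660 + 0)) = 13*(102 + 726) = 13*828 = 10764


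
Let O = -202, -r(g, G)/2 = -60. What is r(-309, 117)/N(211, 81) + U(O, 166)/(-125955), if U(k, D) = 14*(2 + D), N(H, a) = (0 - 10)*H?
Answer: -669244/8858835 ≈ -0.075545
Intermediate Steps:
N(H, a) = -10*H
r(g, G) = 120 (r(g, G) = -2*(-60) = 120)
U(k, D) = 28 + 14*D
r(-309, 117)/N(211, 81) + U(O, 166)/(-125955) = 120/((-10*211)) + (28 + 14*166)/(-125955) = 120/(-2110) + (28 + 2324)*(-1/125955) = 120*(-1/2110) + 2352*(-1/125955) = -12/211 - 784/41985 = -669244/8858835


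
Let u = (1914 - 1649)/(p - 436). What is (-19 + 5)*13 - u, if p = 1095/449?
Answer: -666241/3673 ≈ -181.39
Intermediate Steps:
p = 1095/449 (p = 1095*(1/449) = 1095/449 ≈ 2.4388)
u = -2245/3673 (u = (1914 - 1649)/(1095/449 - 436) = 265/(-194669/449) = 265*(-449/194669) = -2245/3673 ≈ -0.61122)
(-19 + 5)*13 - u = (-19 + 5)*13 - 1*(-2245/3673) = -14*13 + 2245/3673 = -182 + 2245/3673 = -666241/3673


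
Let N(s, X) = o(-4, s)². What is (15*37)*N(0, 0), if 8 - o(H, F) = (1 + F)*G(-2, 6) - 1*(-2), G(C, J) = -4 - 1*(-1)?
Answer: 44955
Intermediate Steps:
G(C, J) = -3 (G(C, J) = -4 + 1 = -3)
o(H, F) = 9 + 3*F (o(H, F) = 8 - ((1 + F)*(-3) - 1*(-2)) = 8 - ((-3 - 3*F) + 2) = 8 - (-1 - 3*F) = 8 + (1 + 3*F) = 9 + 3*F)
N(s, X) = (9 + 3*s)²
(15*37)*N(0, 0) = (15*37)*(9*(3 + 0)²) = 555*(9*3²) = 555*(9*9) = 555*81 = 44955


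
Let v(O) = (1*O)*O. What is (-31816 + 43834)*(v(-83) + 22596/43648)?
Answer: 451747107753/5456 ≈ 8.2798e+7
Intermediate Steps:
v(O) = O**2 (v(O) = O*O = O**2)
(-31816 + 43834)*(v(-83) + 22596/43648) = (-31816 + 43834)*((-83)**2 + 22596/43648) = 12018*(6889 + 22596*(1/43648)) = 12018*(6889 + 5649/10912) = 12018*(75178417/10912) = 451747107753/5456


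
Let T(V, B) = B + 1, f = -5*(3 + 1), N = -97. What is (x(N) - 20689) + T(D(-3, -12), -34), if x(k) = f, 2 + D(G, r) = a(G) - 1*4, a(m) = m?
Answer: -20742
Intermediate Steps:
D(G, r) = -6 + G (D(G, r) = -2 + (G - 1*4) = -2 + (G - 4) = -2 + (-4 + G) = -6 + G)
f = -20 (f = -5*4 = -20)
T(V, B) = 1 + B
x(k) = -20
(x(N) - 20689) + T(D(-3, -12), -34) = (-20 - 20689) + (1 - 34) = -20709 - 33 = -20742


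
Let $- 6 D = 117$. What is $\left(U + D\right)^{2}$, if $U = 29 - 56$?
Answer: $\frac{8649}{4} \approx 2162.3$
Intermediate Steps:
$U = -27$
$D = - \frac{39}{2}$ ($D = \left(- \frac{1}{6}\right) 117 = - \frac{39}{2} \approx -19.5$)
$\left(U + D\right)^{2} = \left(-27 - \frac{39}{2}\right)^{2} = \left(- \frac{93}{2}\right)^{2} = \frac{8649}{4}$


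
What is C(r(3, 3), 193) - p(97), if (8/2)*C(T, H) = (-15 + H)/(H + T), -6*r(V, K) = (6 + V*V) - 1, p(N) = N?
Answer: -110701/1144 ≈ -96.767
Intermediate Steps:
r(V, K) = -5/6 - V**2/6 (r(V, K) = -((6 + V*V) - 1)/6 = -((6 + V**2) - 1)/6 = -(5 + V**2)/6 = -5/6 - V**2/6)
C(T, H) = (-15 + H)/(4*(H + T)) (C(T, H) = ((-15 + H)/(H + T))/4 = (-15 + H)/(4*(H + T)))
C(r(3, 3), 193) - p(97) = (-15 + 193)/(4*(193 + (-5/6 - 1/6*3**2))) - 1*97 = (1/4)*178/(193 + (-5/6 - 1/6*9)) - 97 = (1/4)*178/(193 + (-5/6 - 3/2)) - 97 = (1/4)*178/(193 - 7/3) - 97 = (1/4)*178/(572/3) - 97 = (1/4)*(3/572)*178 - 97 = 267/1144 - 97 = -110701/1144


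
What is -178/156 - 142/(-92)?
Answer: 361/897 ≈ 0.40245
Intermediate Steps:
-178/156 - 142/(-92) = -178*1/156 - 142*(-1/92) = -89/78 + 71/46 = 361/897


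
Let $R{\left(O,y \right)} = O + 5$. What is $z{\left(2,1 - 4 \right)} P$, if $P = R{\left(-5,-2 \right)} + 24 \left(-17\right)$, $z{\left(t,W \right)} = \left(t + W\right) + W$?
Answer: $1632$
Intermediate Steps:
$R{\left(O,y \right)} = 5 + O$
$z{\left(t,W \right)} = t + 2 W$ ($z{\left(t,W \right)} = \left(W + t\right) + W = t + 2 W$)
$P = -408$ ($P = \left(5 - 5\right) + 24 \left(-17\right) = 0 - 408 = -408$)
$z{\left(2,1 - 4 \right)} P = \left(2 + 2 \left(1 - 4\right)\right) \left(-408\right) = \left(2 + 2 \left(-3\right)\right) \left(-408\right) = \left(2 - 6\right) \left(-408\right) = \left(-4\right) \left(-408\right) = 1632$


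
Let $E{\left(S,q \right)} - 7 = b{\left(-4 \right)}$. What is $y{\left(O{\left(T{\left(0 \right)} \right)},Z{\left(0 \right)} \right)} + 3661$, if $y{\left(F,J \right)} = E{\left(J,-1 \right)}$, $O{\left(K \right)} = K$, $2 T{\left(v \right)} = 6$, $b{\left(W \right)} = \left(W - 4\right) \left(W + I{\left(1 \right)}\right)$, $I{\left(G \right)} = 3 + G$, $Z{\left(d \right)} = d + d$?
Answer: $3668$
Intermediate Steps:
$Z{\left(d \right)} = 2 d$
$b{\left(W \right)} = \left(-4 + W\right) \left(4 + W\right)$ ($b{\left(W \right)} = \left(W - 4\right) \left(W + \left(3 + 1\right)\right) = \left(-4 + W\right) \left(W + 4\right) = \left(-4 + W\right) \left(4 + W\right)$)
$T{\left(v \right)} = 3$ ($T{\left(v \right)} = \frac{1}{2} \cdot 6 = 3$)
$E{\left(S,q \right)} = 7$ ($E{\left(S,q \right)} = 7 - \left(16 - \left(-4\right)^{2}\right) = 7 + \left(-16 + 16\right) = 7 + 0 = 7$)
$y{\left(F,J \right)} = 7$
$y{\left(O{\left(T{\left(0 \right)} \right)},Z{\left(0 \right)} \right)} + 3661 = 7 + 3661 = 3668$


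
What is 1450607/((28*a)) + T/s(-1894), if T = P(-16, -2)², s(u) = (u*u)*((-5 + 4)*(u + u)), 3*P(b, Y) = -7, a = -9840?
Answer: -3695906370230723/701979325346880 ≈ -5.2650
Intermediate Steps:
P(b, Y) = -7/3 (P(b, Y) = (⅓)*(-7) = -7/3)
s(u) = -2*u³ (s(u) = u²*(-2*u) = -2*u³)
T = 49/9 (T = (-7/3)² = 49/9 ≈ 5.4444)
1450607/((28*a)) + T/s(-1894) = 1450607/((28*(-9840))) + 49/(9*((-2*(-1894)³))) = 1450607/(-275520) + 49/(9*((-2*(-6794224984)))) = 1450607*(-1/275520) + (49/9)/13588449968 = -1450607/275520 + (49/9)*(1/13588449968) = -1450607/275520 + 49/122296049712 = -3695906370230723/701979325346880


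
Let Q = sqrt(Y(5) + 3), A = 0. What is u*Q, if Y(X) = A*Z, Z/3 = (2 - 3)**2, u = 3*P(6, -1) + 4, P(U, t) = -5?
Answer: -11*sqrt(3) ≈ -19.053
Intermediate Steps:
u = -11 (u = 3*(-5) + 4 = -15 + 4 = -11)
Z = 3 (Z = 3*(2 - 3)**2 = 3*(-1)**2 = 3*1 = 3)
Y(X) = 0 (Y(X) = 0*3 = 0)
Q = sqrt(3) (Q = sqrt(0 + 3) = sqrt(3) ≈ 1.7320)
u*Q = -11*sqrt(3)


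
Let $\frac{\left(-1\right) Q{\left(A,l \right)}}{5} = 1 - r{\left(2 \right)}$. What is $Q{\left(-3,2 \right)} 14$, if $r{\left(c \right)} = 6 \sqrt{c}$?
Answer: $-70 + 420 \sqrt{2} \approx 523.97$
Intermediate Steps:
$Q{\left(A,l \right)} = -5 + 30 \sqrt{2}$ ($Q{\left(A,l \right)} = - 5 \left(1 - 6 \sqrt{2}\right) = -5 + 30 \sqrt{2}$)
$Q{\left(-3,2 \right)} 14 = \left(-5 + 30 \sqrt{2}\right) 14 = -70 + 420 \sqrt{2}$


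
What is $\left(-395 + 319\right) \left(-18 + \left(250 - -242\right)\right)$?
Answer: $-36024$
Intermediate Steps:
$\left(-395 + 319\right) \left(-18 + \left(250 - -242\right)\right) = - 76 \left(-18 + \left(250 + 242\right)\right) = - 76 \left(-18 + 492\right) = \left(-76\right) 474 = -36024$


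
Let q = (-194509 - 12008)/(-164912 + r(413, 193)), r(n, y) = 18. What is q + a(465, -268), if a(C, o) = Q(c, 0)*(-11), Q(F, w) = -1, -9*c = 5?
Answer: 2020351/164894 ≈ 12.252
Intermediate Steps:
c = -5/9 (c = -⅑*5 = -5/9 ≈ -0.55556)
a(C, o) = 11 (a(C, o) = -1*(-11) = 11)
q = 206517/164894 (q = (-194509 - 12008)/(-164912 + 18) = -206517/(-164894) = -206517*(-1/164894) = 206517/164894 ≈ 1.2524)
q + a(465, -268) = 206517/164894 + 11 = 2020351/164894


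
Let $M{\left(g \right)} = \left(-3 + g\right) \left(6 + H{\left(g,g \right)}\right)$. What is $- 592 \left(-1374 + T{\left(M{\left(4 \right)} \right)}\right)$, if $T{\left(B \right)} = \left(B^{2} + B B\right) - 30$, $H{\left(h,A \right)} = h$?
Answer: $712768$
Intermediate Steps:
$M{\left(g \right)} = \left(-3 + g\right) \left(6 + g\right)$
$T{\left(B \right)} = -30 + 2 B^{2}$ ($T{\left(B \right)} = \left(B^{2} + B^{2}\right) - 30 = 2 B^{2} - 30 = -30 + 2 B^{2}$)
$- 592 \left(-1374 + T{\left(M{\left(4 \right)} \right)}\right) = - 592 \left(-1374 - \left(30 - 2 \left(-18 + 4^{2} + 3 \cdot 4\right)^{2}\right)\right) = - 592 \left(-1374 - \left(30 - 2 \left(-18 + 16 + 12\right)^{2}\right)\right) = - 592 \left(-1374 - \left(30 - 2 \cdot 10^{2}\right)\right) = - 592 \left(-1374 + \left(-30 + 2 \cdot 100\right)\right) = - 592 \left(-1374 + \left(-30 + 200\right)\right) = - 592 \left(-1374 + 170\right) = \left(-592\right) \left(-1204\right) = 712768$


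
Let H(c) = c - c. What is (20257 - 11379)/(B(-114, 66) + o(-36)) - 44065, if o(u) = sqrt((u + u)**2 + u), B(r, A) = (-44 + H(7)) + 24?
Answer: -52260765/1187 + 13317*sqrt(143)/1187 ≈ -43893.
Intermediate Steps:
H(c) = 0
B(r, A) = -20 (B(r, A) = (-44 + 0) + 24 = -44 + 24 = -20)
o(u) = sqrt(u + 4*u**2) (o(u) = sqrt((2*u)**2 + u) = sqrt(4*u**2 + u) = sqrt(u + 4*u**2))
(20257 - 11379)/(B(-114, 66) + o(-36)) - 44065 = (20257 - 11379)/(-20 + sqrt(-36*(1 + 4*(-36)))) - 44065 = 8878/(-20 + sqrt(-36*(1 - 144))) - 44065 = 8878/(-20 + sqrt(-36*(-143))) - 44065 = 8878/(-20 + sqrt(5148)) - 44065 = 8878/(-20 + 6*sqrt(143)) - 44065 = -44065 + 8878/(-20 + 6*sqrt(143))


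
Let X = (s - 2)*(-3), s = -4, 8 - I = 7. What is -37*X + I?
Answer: -665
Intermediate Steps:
I = 1 (I = 8 - 1*7 = 8 - 7 = 1)
X = 18 (X = (-4 - 2)*(-3) = -6*(-3) = 18)
-37*X + I = -37*18 + 1 = -666 + 1 = -665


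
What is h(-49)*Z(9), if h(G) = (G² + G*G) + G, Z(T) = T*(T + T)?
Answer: 769986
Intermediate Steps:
Z(T) = 2*T² (Z(T) = T*(2*T) = 2*T²)
h(G) = G + 2*G² (h(G) = (G² + G²) + G = 2*G² + G = G + 2*G²)
h(-49)*Z(9) = (-49*(1 + 2*(-49)))*(2*9²) = (-49*(1 - 98))*(2*81) = -49*(-97)*162 = 4753*162 = 769986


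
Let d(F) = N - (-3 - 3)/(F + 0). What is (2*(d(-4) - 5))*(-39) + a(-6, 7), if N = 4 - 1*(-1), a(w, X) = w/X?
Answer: 813/7 ≈ 116.14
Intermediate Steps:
N = 5 (N = 4 + 1 = 5)
d(F) = 5 + 6/F (d(F) = 5 - (-3 - 3)/(F + 0) = 5 - (-6)/F = 5 + 6/F)
(2*(d(-4) - 5))*(-39) + a(-6, 7) = (2*((5 + 6/(-4)) - 5))*(-39) - 6/7 = (2*((5 + 6*(-¼)) - 5))*(-39) - 6*⅐ = (2*((5 - 3/2) - 5))*(-39) - 6/7 = (2*(7/2 - 5))*(-39) - 6/7 = (2*(-3/2))*(-39) - 6/7 = -3*(-39) - 6/7 = 117 - 6/7 = 813/7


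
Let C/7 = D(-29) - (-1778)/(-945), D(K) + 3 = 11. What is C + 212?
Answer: 34402/135 ≈ 254.83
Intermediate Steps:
D(K) = 8 (D(K) = -3 + 11 = 8)
C = 5782/135 (C = 7*(8 - (-1778)/(-945)) = 7*(8 - (-1778)*(-1)/945) = 7*(8 - 1*254/135) = 7*(8 - 254/135) = 7*(826/135) = 5782/135 ≈ 42.830)
C + 212 = 5782/135 + 212 = 34402/135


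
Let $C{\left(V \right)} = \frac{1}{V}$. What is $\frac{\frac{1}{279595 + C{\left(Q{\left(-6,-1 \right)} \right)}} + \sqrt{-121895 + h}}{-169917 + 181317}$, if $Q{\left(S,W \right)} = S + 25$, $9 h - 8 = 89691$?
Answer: $\frac{1}{3187383600} + \frac{i \sqrt{251839}}{17100} \approx 3.1374 \cdot 10^{-10} + 0.029347 i$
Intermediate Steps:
$h = \frac{89699}{9}$ ($h = \frac{8}{9} + \frac{1}{9} \cdot 89691 = \frac{8}{9} + \frac{29897}{3} = \frac{89699}{9} \approx 9966.6$)
$Q{\left(S,W \right)} = 25 + S$
$\frac{\frac{1}{279595 + C{\left(Q{\left(-6,-1 \right)} \right)}} + \sqrt{-121895 + h}}{-169917 + 181317} = \frac{\frac{1}{279595 + \frac{1}{25 - 6}} + \sqrt{-121895 + \frac{89699}{9}}}{-169917 + 181317} = \frac{\frac{1}{279595 + \frac{1}{19}} + \sqrt{- \frac{1007356}{9}}}{11400} = \left(\frac{1}{279595 + \frac{1}{19}} + \frac{2 i \sqrt{251839}}{3}\right) \frac{1}{11400} = \left(\frac{1}{\frac{5312306}{19}} + \frac{2 i \sqrt{251839}}{3}\right) \frac{1}{11400} = \left(\frac{19}{5312306} + \frac{2 i \sqrt{251839}}{3}\right) \frac{1}{11400} = \frac{1}{3187383600} + \frac{i \sqrt{251839}}{17100}$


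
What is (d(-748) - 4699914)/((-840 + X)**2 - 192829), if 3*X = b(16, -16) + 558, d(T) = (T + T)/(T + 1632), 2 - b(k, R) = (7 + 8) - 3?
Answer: -549890136/27993199 ≈ -19.644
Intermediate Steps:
b(k, R) = -10 (b(k, R) = 2 - ((7 + 8) - 3) = 2 - (15 - 3) = 2 - 1*12 = 2 - 12 = -10)
d(T) = 2*T/(1632 + T) (d(T) = (2*T)/(1632 + T) = 2*T/(1632 + T))
X = 548/3 (X = (-10 + 558)/3 = (1/3)*548 = 548/3 ≈ 182.67)
(d(-748) - 4699914)/((-840 + X)**2 - 192829) = (2*(-748)/(1632 - 748) - 4699914)/((-840 + 548/3)**2 - 192829) = (2*(-748)/884 - 4699914)/((-1972/3)**2 - 192829) = (2*(-748)*(1/884) - 4699914)/(3888784/9 - 192829) = (-22/13 - 4699914)/(2153323/9) = -61098904/13*9/2153323 = -549890136/27993199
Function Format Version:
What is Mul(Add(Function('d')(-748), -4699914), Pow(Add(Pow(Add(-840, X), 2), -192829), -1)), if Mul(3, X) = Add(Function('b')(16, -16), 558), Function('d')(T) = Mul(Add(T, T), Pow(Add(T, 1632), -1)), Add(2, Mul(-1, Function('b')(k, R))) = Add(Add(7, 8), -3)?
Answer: Rational(-549890136, 27993199) ≈ -19.644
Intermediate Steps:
Function('b')(k, R) = -10 (Function('b')(k, R) = Add(2, Mul(-1, Add(Add(7, 8), -3))) = Add(2, Mul(-1, Add(15, -3))) = Add(2, Mul(-1, 12)) = Add(2, -12) = -10)
Function('d')(T) = Mul(2, T, Pow(Add(1632, T), -1)) (Function('d')(T) = Mul(Mul(2, T), Pow(Add(1632, T), -1)) = Mul(2, T, Pow(Add(1632, T), -1)))
X = Rational(548, 3) (X = Mul(Rational(1, 3), Add(-10, 558)) = Mul(Rational(1, 3), 548) = Rational(548, 3) ≈ 182.67)
Mul(Add(Function('d')(-748), -4699914), Pow(Add(Pow(Add(-840, X), 2), -192829), -1)) = Mul(Add(Mul(2, -748, Pow(Add(1632, -748), -1)), -4699914), Pow(Add(Pow(Add(-840, Rational(548, 3)), 2), -192829), -1)) = Mul(Add(Mul(2, -748, Pow(884, -1)), -4699914), Pow(Add(Pow(Rational(-1972, 3), 2), -192829), -1)) = Mul(Add(Mul(2, -748, Rational(1, 884)), -4699914), Pow(Add(Rational(3888784, 9), -192829), -1)) = Mul(Add(Rational(-22, 13), -4699914), Pow(Rational(2153323, 9), -1)) = Mul(Rational(-61098904, 13), Rational(9, 2153323)) = Rational(-549890136, 27993199)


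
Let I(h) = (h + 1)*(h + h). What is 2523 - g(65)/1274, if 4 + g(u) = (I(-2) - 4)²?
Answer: 1607153/637 ≈ 2523.0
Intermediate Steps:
I(h) = 2*h*(1 + h) (I(h) = (1 + h)*(2*h) = 2*h*(1 + h))
g(u) = -4 (g(u) = -4 + (2*(-2)*(1 - 2) - 4)² = -4 + (2*(-2)*(-1) - 4)² = -4 + (4 - 4)² = -4 + 0² = -4 + 0 = -4)
2523 - g(65)/1274 = 2523 - (-4)/1274 = 2523 - 1*(-2/637) = 2523 + 2/637 = 1607153/637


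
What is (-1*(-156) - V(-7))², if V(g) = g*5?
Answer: 36481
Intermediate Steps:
V(g) = 5*g
(-1*(-156) - V(-7))² = (-1*(-156) - 5*(-7))² = (156 - 1*(-35))² = (156 + 35)² = 191² = 36481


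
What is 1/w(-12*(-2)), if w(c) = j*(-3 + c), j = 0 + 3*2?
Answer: 1/126 ≈ 0.0079365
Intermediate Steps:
j = 6 (j = 0 + 6 = 6)
w(c) = -18 + 6*c (w(c) = 6*(-3 + c) = -18 + 6*c)
1/w(-12*(-2)) = 1/(-18 + 6*(-12*(-2))) = 1/(-18 + 6*24) = 1/(-18 + 144) = 1/126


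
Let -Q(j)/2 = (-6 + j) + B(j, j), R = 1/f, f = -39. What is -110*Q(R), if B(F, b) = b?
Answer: -51920/39 ≈ -1331.3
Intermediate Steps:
R = -1/39 (R = 1/(-39) = -1/39 ≈ -0.025641)
Q(j) = 12 - 4*j (Q(j) = -2*((-6 + j) + j) = -2*(-6 + 2*j) = 12 - 4*j)
-110*Q(R) = -110*(12 - 4*(-1/39)) = -110*(12 + 4/39) = -110*472/39 = -51920/39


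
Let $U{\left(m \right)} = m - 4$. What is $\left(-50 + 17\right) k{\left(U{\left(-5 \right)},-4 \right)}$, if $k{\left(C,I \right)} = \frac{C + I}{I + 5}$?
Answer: $429$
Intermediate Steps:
$U{\left(m \right)} = -4 + m$
$k{\left(C,I \right)} = \frac{C + I}{5 + I}$
$\left(-50 + 17\right) k{\left(U{\left(-5 \right)},-4 \right)} = \left(-50 + 17\right) \frac{\left(-4 - 5\right) - 4}{5 - 4} = - 33 \frac{-9 - 4}{1} = - 33 \cdot 1 \left(-13\right) = \left(-33\right) \left(-13\right) = 429$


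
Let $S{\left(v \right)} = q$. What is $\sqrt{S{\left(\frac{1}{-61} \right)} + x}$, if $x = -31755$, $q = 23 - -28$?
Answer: $2 i \sqrt{7926} \approx 178.06 i$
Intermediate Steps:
$q = 51$ ($q = 23 + 28 = 51$)
$S{\left(v \right)} = 51$
$\sqrt{S{\left(\frac{1}{-61} \right)} + x} = \sqrt{51 - 31755} = \sqrt{-31704} = 2 i \sqrt{7926}$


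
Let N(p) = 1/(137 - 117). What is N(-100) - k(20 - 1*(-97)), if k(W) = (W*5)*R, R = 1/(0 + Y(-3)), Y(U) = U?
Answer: 3901/20 ≈ 195.05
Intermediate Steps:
R = -⅓ (R = 1/(0 - 3) = 1/(-3) = -⅓ ≈ -0.33333)
N(p) = 1/20
k(W) = -5*W/3 (k(W) = (W*5)*(-⅓) = (5*W)*(-⅓) = -5*W/3)
N(-100) - k(20 - 1*(-97)) = 1/20 - (-5)*(20 - 1*(-97))/3 = 1/20 - (-5)*(20 + 97)/3 = 1/20 - (-5)*117/3 = 1/20 - 1*(-195) = 1/20 + 195 = 3901/20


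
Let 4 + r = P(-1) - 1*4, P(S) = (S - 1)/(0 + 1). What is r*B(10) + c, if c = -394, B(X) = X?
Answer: -494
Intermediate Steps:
P(S) = -1 + S (P(S) = (-1 + S)/1 = (-1 + S)*1 = -1 + S)
r = -10 (r = -4 + ((-1 - 1) - 1*4) = -4 + (-2 - 4) = -4 - 6 = -10)
r*B(10) + c = -10*10 - 394 = -100 - 394 = -494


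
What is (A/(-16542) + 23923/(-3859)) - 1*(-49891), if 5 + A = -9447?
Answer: 1592230781500/31917789 ≈ 49885.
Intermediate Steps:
A = -9452 (A = -5 - 9447 = -9452)
(A/(-16542) + 23923/(-3859)) - 1*(-49891) = (-9452/(-16542) + 23923/(-3859)) - 1*(-49891) = (-9452*(-1/16542) + 23923*(-1/3859)) + 49891 = (4726/8271 - 23923/3859) + 49891 = -179629499/31917789 + 49891 = 1592230781500/31917789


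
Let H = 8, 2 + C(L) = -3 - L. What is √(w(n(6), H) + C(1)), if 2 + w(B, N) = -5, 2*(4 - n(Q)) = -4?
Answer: I*√13 ≈ 3.6056*I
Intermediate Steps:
C(L) = -5 - L (C(L) = -2 + (-3 - L) = -5 - L)
n(Q) = 6 (n(Q) = 4 - ½*(-4) = 4 + 2 = 6)
w(B, N) = -7 (w(B, N) = -2 - 5 = -7)
√(w(n(6), H) + C(1)) = √(-7 + (-5 - 1*1)) = √(-7 + (-5 - 1)) = √(-7 - 6) = √(-13) = I*√13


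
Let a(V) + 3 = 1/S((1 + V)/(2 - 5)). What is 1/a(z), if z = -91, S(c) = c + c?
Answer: -60/179 ≈ -0.33520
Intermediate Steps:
S(c) = 2*c
a(V) = -3 + 1/(-⅔ - 2*V/3) (a(V) = -3 + 1/(2*((1 + V)/(2 - 5))) = -3 + 1/(2*((1 + V)/(-3))) = -3 + 1/(2*((1 + V)*(-⅓))) = -3 + 1/(2*(-⅓ - V/3)) = -3 + 1/(-⅔ - 2*V/3))
1/a(z) = 1/(3*(-3 - 2*(-91))/(2*(1 - 91))) = 1/((3/2)*(-3 + 182)/(-90)) = 1/((3/2)*(-1/90)*179) = 1/(-179/60) = -60/179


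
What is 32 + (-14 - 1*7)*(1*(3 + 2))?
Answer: -73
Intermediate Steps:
32 + (-14 - 1*7)*(1*(3 + 2)) = 32 + (-14 - 7)*(1*5) = 32 - 21*5 = 32 - 105 = -73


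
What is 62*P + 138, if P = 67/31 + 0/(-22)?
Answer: 272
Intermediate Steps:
P = 67/31 (P = 67*(1/31) + 0*(-1/22) = 67/31 + 0 = 67/31 ≈ 2.1613)
62*P + 138 = 62*(67/31) + 138 = 134 + 138 = 272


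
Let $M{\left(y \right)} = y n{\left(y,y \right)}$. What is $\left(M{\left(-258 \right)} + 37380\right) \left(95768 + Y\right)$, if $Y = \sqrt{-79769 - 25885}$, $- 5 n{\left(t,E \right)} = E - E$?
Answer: $3579807840 + 37380 i \sqrt{105654} \approx 3.5798 \cdot 10^{9} + 1.215 \cdot 10^{7} i$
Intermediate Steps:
$n{\left(t,E \right)} = 0$ ($n{\left(t,E \right)} = - \frac{E - E}{5} = \left(- \frac{1}{5}\right) 0 = 0$)
$Y = i \sqrt{105654}$ ($Y = \sqrt{-105654} = i \sqrt{105654} \approx 325.04 i$)
$M{\left(y \right)} = 0$ ($M{\left(y \right)} = y 0 = 0$)
$\left(M{\left(-258 \right)} + 37380\right) \left(95768 + Y\right) = \left(0 + 37380\right) \left(95768 + i \sqrt{105654}\right) = 37380 \left(95768 + i \sqrt{105654}\right) = 3579807840 + 37380 i \sqrt{105654}$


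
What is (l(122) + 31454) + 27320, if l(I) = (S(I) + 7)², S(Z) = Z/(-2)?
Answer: 61690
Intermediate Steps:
S(Z) = -Z/2 (S(Z) = Z*(-½) = -Z/2)
l(I) = (7 - I/2)² (l(I) = (-I/2 + 7)² = (7 - I/2)²)
(l(122) + 31454) + 27320 = ((-14 + 122)²/4 + 31454) + 27320 = ((¼)*108² + 31454) + 27320 = ((¼)*11664 + 31454) + 27320 = (2916 + 31454) + 27320 = 34370 + 27320 = 61690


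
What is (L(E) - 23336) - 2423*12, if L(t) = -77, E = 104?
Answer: -52489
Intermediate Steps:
(L(E) - 23336) - 2423*12 = (-77 - 23336) - 2423*12 = -23413 - 29076 = -52489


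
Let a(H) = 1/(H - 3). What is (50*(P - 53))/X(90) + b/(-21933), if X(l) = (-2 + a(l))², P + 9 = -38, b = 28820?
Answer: -830916938780/656432757 ≈ -1265.8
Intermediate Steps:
P = -47 (P = -9 - 38 = -47)
a(H) = 1/(-3 + H)
X(l) = (-2 + 1/(-3 + l))²
(50*(P - 53))/X(90) + b/(-21933) = (50*(-47 - 53))/(((-7 + 2*90)²/(-3 + 90)²)) + 28820/(-21933) = (50*(-100))/(((-7 + 180)²/87²)) + 28820*(-1/21933) = -5000/(173²*(1/7569)) - 28820/21933 = -5000/(29929*(1/7569)) - 28820/21933 = -5000/29929/7569 - 28820/21933 = -5000*7569/29929 - 28820/21933 = -37845000/29929 - 28820/21933 = -830916938780/656432757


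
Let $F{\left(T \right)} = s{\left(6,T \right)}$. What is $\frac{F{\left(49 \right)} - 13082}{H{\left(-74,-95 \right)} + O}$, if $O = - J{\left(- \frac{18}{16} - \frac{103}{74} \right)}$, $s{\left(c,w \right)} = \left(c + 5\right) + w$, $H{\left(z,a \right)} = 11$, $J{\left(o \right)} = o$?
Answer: $- \frac{3854512}{4001} \approx -963.39$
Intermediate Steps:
$s{\left(c,w \right)} = 5 + c + w$ ($s{\left(c,w \right)} = \left(5 + c\right) + w = 5 + c + w$)
$F{\left(T \right)} = 11 + T$ ($F{\left(T \right)} = 5 + 6 + T = 11 + T$)
$O = \frac{745}{296}$ ($O = - (- \frac{18}{16} - \frac{103}{74}) = - (\left(-18\right) \frac{1}{16} - \frac{103}{74}) = - (- \frac{9}{8} - \frac{103}{74}) = \left(-1\right) \left(- \frac{745}{296}\right) = \frac{745}{296} \approx 2.5169$)
$\frac{F{\left(49 \right)} - 13082}{H{\left(-74,-95 \right)} + O} = \frac{\left(11 + 49\right) - 13082}{11 + \frac{745}{296}} = \frac{60 - 13082}{\frac{4001}{296}} = \left(-13022\right) \frac{296}{4001} = - \frac{3854512}{4001}$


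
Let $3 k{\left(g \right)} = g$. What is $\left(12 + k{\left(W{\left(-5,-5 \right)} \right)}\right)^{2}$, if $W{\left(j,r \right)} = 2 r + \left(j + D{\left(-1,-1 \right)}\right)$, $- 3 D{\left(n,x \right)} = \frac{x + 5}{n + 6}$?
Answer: $\frac{96721}{2025} \approx 47.763$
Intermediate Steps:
$D{\left(n,x \right)} = - \frac{5 + x}{3 \left(6 + n\right)}$ ($D{\left(n,x \right)} = - \frac{\left(x + 5\right) \frac{1}{n + 6}}{3} = - \frac{\left(5 + x\right) \frac{1}{6 + n}}{3} = - \frac{\frac{1}{6 + n} \left(5 + x\right)}{3} = - \frac{5 + x}{3 \left(6 + n\right)}$)
$W{\left(j,r \right)} = - \frac{4}{15} + j + 2 r$ ($W{\left(j,r \right)} = 2 r + \left(j + \frac{-5 - -1}{3 \left(6 - 1\right)}\right) = 2 r + \left(j + \frac{-5 + 1}{3 \cdot 5}\right) = 2 r + \left(j + \frac{1}{3} \cdot \frac{1}{5} \left(-4\right)\right) = 2 r + \left(j - \frac{4}{15}\right) = 2 r + \left(- \frac{4}{15} + j\right) = - \frac{4}{15} + j + 2 r$)
$k{\left(g \right)} = \frac{g}{3}$
$\left(12 + k{\left(W{\left(-5,-5 \right)} \right)}\right)^{2} = \left(12 + \frac{- \frac{4}{15} - 5 + 2 \left(-5\right)}{3}\right)^{2} = \left(12 + \frac{- \frac{4}{15} - 5 - 10}{3}\right)^{2} = \left(12 + \frac{1}{3} \left(- \frac{229}{15}\right)\right)^{2} = \left(12 - \frac{229}{45}\right)^{2} = \left(\frac{311}{45}\right)^{2} = \frac{96721}{2025}$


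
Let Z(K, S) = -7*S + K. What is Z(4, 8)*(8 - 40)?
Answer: 1664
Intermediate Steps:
Z(K, S) = K - 7*S
Z(4, 8)*(8 - 40) = (4 - 7*8)*(8 - 40) = (4 - 56)*(-32) = -52*(-32) = 1664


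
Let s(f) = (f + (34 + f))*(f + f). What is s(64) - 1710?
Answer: 19026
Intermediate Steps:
s(f) = 2*f*(34 + 2*f) (s(f) = (34 + 2*f)*(2*f) = 2*f*(34 + 2*f))
s(64) - 1710 = 4*64*(17 + 64) - 1710 = 4*64*81 - 1710 = 20736 - 1710 = 19026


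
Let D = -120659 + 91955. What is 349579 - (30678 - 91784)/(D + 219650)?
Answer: 33375386420/95473 ≈ 3.4958e+5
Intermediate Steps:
D = -28704
349579 - (30678 - 91784)/(D + 219650) = 349579 - (30678 - 91784)/(-28704 + 219650) = 349579 - (-61106)/190946 = 349579 - 1*(-30553/95473) = 349579 + 30553/95473 = 33375386420/95473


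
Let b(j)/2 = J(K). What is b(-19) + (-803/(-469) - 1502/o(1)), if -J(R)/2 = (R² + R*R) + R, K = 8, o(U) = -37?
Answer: -8705883/17353 ≈ -501.69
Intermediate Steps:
J(R) = -4*R² - 2*R (J(R) = -2*((R² + R*R) + R) = -2*((R² + R²) + R) = -2*(2*R² + R) = -2*(R + 2*R²) = -4*R² - 2*R)
b(j) = -544 (b(j) = 2*(-2*8*(1 + 2*8)) = 2*(-2*8*(1 + 16)) = 2*(-2*8*17) = 2*(-272) = -544)
b(-19) + (-803/(-469) - 1502/o(1)) = -544 + (-803/(-469) - 1502/(-37)) = -544 + (-803*(-1/469) - 1502*(-1/37)) = -544 + (803/469 + 1502/37) = -544 + 734149/17353 = -8705883/17353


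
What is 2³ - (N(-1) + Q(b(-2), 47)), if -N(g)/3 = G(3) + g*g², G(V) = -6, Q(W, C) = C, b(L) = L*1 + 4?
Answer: -60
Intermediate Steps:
b(L) = 4 + L (b(L) = L + 4 = 4 + L)
N(g) = 18 - 3*g³ (N(g) = -3*(-6 + g*g²) = -3*(-6 + g³) = 18 - 3*g³)
2³ - (N(-1) + Q(b(-2), 47)) = 2³ - ((18 - 3*(-1)³) + 47) = 8 - ((18 - 3*(-1)) + 47) = 8 - ((18 + 3) + 47) = 8 - (21 + 47) = 8 - 1*68 = 8 - 68 = -60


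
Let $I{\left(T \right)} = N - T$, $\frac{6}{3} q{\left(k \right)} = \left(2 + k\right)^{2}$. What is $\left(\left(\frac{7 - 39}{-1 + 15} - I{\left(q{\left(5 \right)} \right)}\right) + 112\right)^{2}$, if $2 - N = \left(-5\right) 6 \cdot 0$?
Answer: $\frac{3426201}{196} \approx 17481.0$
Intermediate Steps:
$q{\left(k \right)} = \frac{\left(2 + k\right)^{2}}{2}$
$N = 2$ ($N = 2 - \left(-5\right) 6 \cdot 0 = 2 - \left(-30\right) 0 = 2 - 0 = 2 + 0 = 2$)
$I{\left(T \right)} = 2 - T$
$\left(\left(\frac{7 - 39}{-1 + 15} - I{\left(q{\left(5 \right)} \right)}\right) + 112\right)^{2} = \left(\left(\frac{7 - 39}{-1 + 15} - \left(2 - \frac{\left(2 + 5\right)^{2}}{2}\right)\right) + 112\right)^{2} = \left(\left(- \frac{32}{14} - \left(2 - \frac{7^{2}}{2}\right)\right) + 112\right)^{2} = \left(\left(\left(-32\right) \frac{1}{14} - \left(2 - \frac{1}{2} \cdot 49\right)\right) + 112\right)^{2} = \left(\left(- \frac{16}{7} - \left(2 - \frac{49}{2}\right)\right) + 112\right)^{2} = \left(\left(- \frac{16}{7} - - \frac{45}{2}\right) + 112\right)^{2} = \left(\left(- \frac{16}{7} + \frac{45}{2}\right) + 112\right)^{2} = \left(\frac{283}{14} + 112\right)^{2} = \left(\frac{1851}{14}\right)^{2} = \frac{3426201}{196}$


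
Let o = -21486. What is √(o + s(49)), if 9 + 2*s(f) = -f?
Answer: I*√21515 ≈ 146.68*I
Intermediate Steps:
s(f) = -9/2 - f/2 (s(f) = -9/2 + (-f)/2 = -9/2 - f/2)
√(o + s(49)) = √(-21486 + (-9/2 - ½*49)) = √(-21486 + (-9/2 - 49/2)) = √(-21486 - 29) = √(-21515) = I*√21515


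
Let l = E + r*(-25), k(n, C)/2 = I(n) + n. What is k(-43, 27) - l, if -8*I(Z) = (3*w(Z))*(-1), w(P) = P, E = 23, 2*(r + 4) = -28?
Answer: -2365/4 ≈ -591.25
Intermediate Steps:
r = -18 (r = -4 + (1/2)*(-28) = -4 - 14 = -18)
I(Z) = 3*Z/8 (I(Z) = -3*Z*(-1)/8 = -(-3)*Z/8 = 3*Z/8)
k(n, C) = 11*n/4 (k(n, C) = 2*(3*n/8 + n) = 2*(11*n/8) = 11*n/4)
l = 473 (l = 23 - 18*(-25) = 23 + 450 = 473)
k(-43, 27) - l = (11/4)*(-43) - 1*473 = -473/4 - 473 = -2365/4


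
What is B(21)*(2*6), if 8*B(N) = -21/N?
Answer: -3/2 ≈ -1.5000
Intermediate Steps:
B(N) = -21/(8*N) (B(N) = (-21/N)/8 = -21/(8*N))
B(21)*(2*6) = (-21/8/21)*(2*6) = -21/8*1/21*12 = -⅛*12 = -3/2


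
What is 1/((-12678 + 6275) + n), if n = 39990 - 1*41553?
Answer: -1/7966 ≈ -0.00012553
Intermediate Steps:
n = -1563 (n = 39990 - 41553 = -1563)
1/((-12678 + 6275) + n) = 1/((-12678 + 6275) - 1563) = 1/(-6403 - 1563) = 1/(-7966) = -1/7966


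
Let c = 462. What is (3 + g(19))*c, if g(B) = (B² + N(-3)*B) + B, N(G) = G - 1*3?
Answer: 124278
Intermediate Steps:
N(G) = -3 + G (N(G) = G - 3 = -3 + G)
g(B) = B² - 5*B (g(B) = (B² + (-3 - 3)*B) + B = (B² - 6*B) + B = B² - 5*B)
(3 + g(19))*c = (3 + 19*(-5 + 19))*462 = (3 + 19*14)*462 = (3 + 266)*462 = 269*462 = 124278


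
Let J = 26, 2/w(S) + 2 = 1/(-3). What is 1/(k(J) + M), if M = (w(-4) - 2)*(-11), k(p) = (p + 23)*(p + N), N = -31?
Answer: -7/1495 ≈ -0.0046823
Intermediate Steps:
w(S) = -6/7 (w(S) = 2/(-2 + 1/(-3)) = 2/(-2 - ⅓) = 2/(-7/3) = 2*(-3/7) = -6/7)
k(p) = (-31 + p)*(23 + p) (k(p) = (p + 23)*(p - 31) = (23 + p)*(-31 + p) = (-31 + p)*(23 + p))
M = 220/7 (M = (-6/7 - 2)*(-11) = -20/7*(-11) = 220/7 ≈ 31.429)
1/(k(J) + M) = 1/((-713 + 26² - 8*26) + 220/7) = 1/((-713 + 676 - 208) + 220/7) = 1/(-245 + 220/7) = 1/(-1495/7) = -7/1495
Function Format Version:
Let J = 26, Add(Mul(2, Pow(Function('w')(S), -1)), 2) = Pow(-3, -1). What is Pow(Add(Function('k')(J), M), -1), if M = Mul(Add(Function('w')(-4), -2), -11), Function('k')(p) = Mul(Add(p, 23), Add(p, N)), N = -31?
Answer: Rational(-7, 1495) ≈ -0.0046823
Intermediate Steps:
Function('w')(S) = Rational(-6, 7) (Function('w')(S) = Mul(2, Pow(Add(-2, Pow(-3, -1)), -1)) = Mul(2, Pow(Add(-2, Rational(-1, 3)), -1)) = Mul(2, Pow(Rational(-7, 3), -1)) = Mul(2, Rational(-3, 7)) = Rational(-6, 7))
Function('k')(p) = Mul(Add(-31, p), Add(23, p)) (Function('k')(p) = Mul(Add(p, 23), Add(p, -31)) = Mul(Add(23, p), Add(-31, p)) = Mul(Add(-31, p), Add(23, p)))
M = Rational(220, 7) (M = Mul(Add(Rational(-6, 7), -2), -11) = Mul(Rational(-20, 7), -11) = Rational(220, 7) ≈ 31.429)
Pow(Add(Function('k')(J), M), -1) = Pow(Add(Add(-713, Pow(26, 2), Mul(-8, 26)), Rational(220, 7)), -1) = Pow(Add(Add(-713, 676, -208), Rational(220, 7)), -1) = Pow(Add(-245, Rational(220, 7)), -1) = Pow(Rational(-1495, 7), -1) = Rational(-7, 1495)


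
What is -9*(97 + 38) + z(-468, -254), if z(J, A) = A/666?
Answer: -404722/333 ≈ -1215.4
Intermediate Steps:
z(J, A) = A/666 (z(J, A) = A*(1/666) = A/666)
-9*(97 + 38) + z(-468, -254) = -9*(97 + 38) + (1/666)*(-254) = -9*135 - 127/333 = -1215 - 127/333 = -404722/333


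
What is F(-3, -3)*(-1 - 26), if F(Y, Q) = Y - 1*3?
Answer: 162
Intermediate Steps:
F(Y, Q) = -3 + Y (F(Y, Q) = Y - 3 = -3 + Y)
F(-3, -3)*(-1 - 26) = (-3 - 3)*(-1 - 26) = -6*(-27) = 162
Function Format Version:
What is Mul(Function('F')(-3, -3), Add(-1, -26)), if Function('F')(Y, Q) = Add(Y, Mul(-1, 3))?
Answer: 162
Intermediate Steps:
Function('F')(Y, Q) = Add(-3, Y) (Function('F')(Y, Q) = Add(Y, -3) = Add(-3, Y))
Mul(Function('F')(-3, -3), Add(-1, -26)) = Mul(Add(-3, -3), Add(-1, -26)) = Mul(-6, -27) = 162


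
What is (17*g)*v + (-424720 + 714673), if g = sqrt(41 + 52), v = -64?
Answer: 289953 - 1088*sqrt(93) ≈ 2.7946e+5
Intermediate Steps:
g = sqrt(93) ≈ 9.6436
(17*g)*v + (-424720 + 714673) = (17*sqrt(93))*(-64) + (-424720 + 714673) = -1088*sqrt(93) + 289953 = 289953 - 1088*sqrt(93)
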